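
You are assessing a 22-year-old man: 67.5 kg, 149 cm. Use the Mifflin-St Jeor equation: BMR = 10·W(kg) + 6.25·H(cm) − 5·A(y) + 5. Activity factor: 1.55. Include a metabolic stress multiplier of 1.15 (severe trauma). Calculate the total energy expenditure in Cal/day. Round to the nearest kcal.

2676 Cal/day

Mifflin-St Jeor (male): BMR = 10(67.5) + 6.25(149) − 5(22) + 5 = 675 + 931.25 − 110 + 5 = 1501.25 kcal/day.
TEE = BMR × activity factor = 1501.25 × 1.55 = 2326.9375 kcal/day.
Apply stress factor: 2326.9375 × 1.15 = 2675.9781 kcal/day.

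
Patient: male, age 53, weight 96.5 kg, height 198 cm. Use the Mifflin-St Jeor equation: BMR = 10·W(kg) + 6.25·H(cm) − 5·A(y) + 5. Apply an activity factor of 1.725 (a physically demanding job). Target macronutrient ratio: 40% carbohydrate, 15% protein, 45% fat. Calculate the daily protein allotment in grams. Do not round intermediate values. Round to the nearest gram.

Mifflin-St Jeor (male): BMR = 10(96.5) + 6.25(198) − 5(53) + 5 = 965 + 1237.5 − 265 + 5 = 1942.5 kcal/day.
TEE = 1942.5 × 1.725 = 3350.8125 kcal/day.
Protein energy = 15% × 3350.8125 = 502.6219 kcal.
Protein = 502.6219 ÷ 4 kcal/g = 125.6555 g.

126 g/day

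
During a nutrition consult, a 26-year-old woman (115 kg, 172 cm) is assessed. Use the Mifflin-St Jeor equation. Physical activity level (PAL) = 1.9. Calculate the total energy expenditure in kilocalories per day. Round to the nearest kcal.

3675 kilocalories per day

Mifflin-St Jeor (female): BMR = 10(115) + 6.25(172) − 5(26) − 161 = 1150 + 1075 − 130 − 161 = 1934 kcal/day.
TEE = BMR × activity factor = 1934 × 1.9 = 3674.6 kcal/day.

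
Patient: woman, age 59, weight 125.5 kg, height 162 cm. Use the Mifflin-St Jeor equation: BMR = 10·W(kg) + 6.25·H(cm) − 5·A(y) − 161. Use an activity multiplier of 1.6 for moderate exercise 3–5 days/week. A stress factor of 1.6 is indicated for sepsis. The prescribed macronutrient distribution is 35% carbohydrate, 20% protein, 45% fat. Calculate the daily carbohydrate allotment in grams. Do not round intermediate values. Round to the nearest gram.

Mifflin-St Jeor (female): BMR = 10(125.5) + 6.25(162) − 5(59) − 161 = 1255 + 1012.5 − 295 − 161 = 1811.5 kcal/day.
TEE = 1811.5 × 1.6 = 2898.4 kcal/day.
With stress factor 1.6: 2898.4 × 1.6 = 4637.44 kcal/day.
Carbohydrate energy = 35% × 4637.44 = 1623.104 kcal.
Carbohydrate = 1623.104 ÷ 4 kcal/g = 405.776 g.

406 g/day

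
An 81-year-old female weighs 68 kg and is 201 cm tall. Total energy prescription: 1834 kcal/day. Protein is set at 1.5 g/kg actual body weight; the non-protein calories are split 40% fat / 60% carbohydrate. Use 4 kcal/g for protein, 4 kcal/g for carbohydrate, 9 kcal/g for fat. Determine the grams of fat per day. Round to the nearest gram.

Protein = 1.5 × 68 = 102 g → 102 × 4 = 408 kcal.
Non-protein calories = 1834 − 408 = 1426 kcal.
Fat: 40% × 1426 = 570.4 kcal; carbohydrate: 855.6 kcal.
Fat: 570.4 kcal ÷ 9 kcal/g = 63.3778 g.

63 g/day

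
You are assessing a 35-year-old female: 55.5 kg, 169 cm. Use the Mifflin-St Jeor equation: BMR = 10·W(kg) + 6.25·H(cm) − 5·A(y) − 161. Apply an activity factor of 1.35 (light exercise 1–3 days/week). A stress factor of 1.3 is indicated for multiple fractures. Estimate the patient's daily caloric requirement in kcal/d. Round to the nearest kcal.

Mifflin-St Jeor (female): BMR = 10(55.5) + 6.25(169) − 5(35) − 161 = 555 + 1056.25 − 175 − 161 = 1275.25 kcal/day.
TEE = BMR × activity factor = 1275.25 × 1.35 = 1721.5875 kcal/day.
Apply stress factor: 1721.5875 × 1.3 = 2238.0638 kcal/day.

2238 kcal/d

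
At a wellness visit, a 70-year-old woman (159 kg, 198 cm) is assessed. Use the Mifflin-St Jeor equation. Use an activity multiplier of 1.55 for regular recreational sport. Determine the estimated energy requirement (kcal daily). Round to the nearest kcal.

Mifflin-St Jeor (female): BMR = 10(159) + 6.25(198) − 5(70) − 161 = 1590 + 1237.5 − 350 − 161 = 2316.5 kcal/day.
TEE = BMR × activity factor = 2316.5 × 1.55 = 3590.575 kcal/day.

3591 kcal daily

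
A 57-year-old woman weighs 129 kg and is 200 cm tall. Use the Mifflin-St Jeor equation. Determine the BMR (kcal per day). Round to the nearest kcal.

2094 kcal per day

Mifflin-St Jeor (female): BMR = 10(129) + 6.25(200) − 5(57) − 161 = 1290 + 1250 − 285 − 161 = 2094 kcal/day.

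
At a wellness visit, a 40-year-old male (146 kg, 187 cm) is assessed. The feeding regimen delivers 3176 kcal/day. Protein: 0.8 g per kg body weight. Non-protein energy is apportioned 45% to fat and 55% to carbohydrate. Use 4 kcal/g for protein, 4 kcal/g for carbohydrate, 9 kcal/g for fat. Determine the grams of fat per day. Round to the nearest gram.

135 g/day

Protein = 0.8 × 146 = 116.8 g → 116.8 × 4 = 467.2 kcal.
Non-protein calories = 3176 − 467.2 = 2708.8 kcal.
Fat: 45% × 2708.8 = 1218.96 kcal; carbohydrate: 1489.84 kcal.
Fat: 1218.96 kcal ÷ 9 kcal/g = 135.44 g.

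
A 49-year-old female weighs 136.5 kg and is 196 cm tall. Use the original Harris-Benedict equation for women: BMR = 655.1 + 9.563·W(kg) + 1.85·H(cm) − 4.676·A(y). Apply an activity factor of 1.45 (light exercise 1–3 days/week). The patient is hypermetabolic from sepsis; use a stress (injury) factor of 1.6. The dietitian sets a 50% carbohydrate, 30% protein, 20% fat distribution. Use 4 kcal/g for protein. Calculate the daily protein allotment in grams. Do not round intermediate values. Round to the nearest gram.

364 g/day

Harris-Benedict: BMR = 655.1 + 9.563(136.5) + 1.85(196) − 4.676(49) = 2093.9255 kcal/day.
TEE = 2093.9255 × 1.45 = 3036.192 kcal/day.
With stress factor 1.6: 3036.192 × 1.6 = 4857.9072 kcal/day.
Protein energy = 30% × 4857.9072 = 1457.3721 kcal.
Protein = 1457.3721 ÷ 4 kcal/g = 364.343 g.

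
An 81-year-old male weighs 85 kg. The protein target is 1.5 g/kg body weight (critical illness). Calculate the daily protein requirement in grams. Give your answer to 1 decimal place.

Protein = 1.5 g/kg × 85 kg = 127.5 g/day.

127.5 g/day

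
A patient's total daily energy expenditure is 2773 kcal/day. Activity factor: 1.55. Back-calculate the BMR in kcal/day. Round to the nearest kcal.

BMR = TEE ÷ activity factor = 2773 ÷ 1.55 = 1789.0323 kcal/day.

1789 kcal/day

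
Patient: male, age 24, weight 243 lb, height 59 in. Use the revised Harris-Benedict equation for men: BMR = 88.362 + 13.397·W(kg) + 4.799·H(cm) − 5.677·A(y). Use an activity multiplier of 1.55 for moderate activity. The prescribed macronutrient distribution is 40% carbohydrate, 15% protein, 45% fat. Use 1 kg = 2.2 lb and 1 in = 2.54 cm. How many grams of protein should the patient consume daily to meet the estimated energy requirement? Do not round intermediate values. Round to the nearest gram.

125 g/day

Convert to metric: weight = 243 ÷ 2.2 = 110.4545 kg; height = 59 × 2.54 = 149.86 cm.
Harris-Benedict: BMR = 88.362 + 13.397(110.4545) + 4.799(149.86) − 5.677(24) = 2151.0517 kcal/day.
TEE = 2151.0517 × 1.55 = 3334.1301 kcal/day.
Protein energy = 15% × 3334.1301 = 500.1195 kcal.
Protein = 500.1195 ÷ 4 kcal/g = 125.0299 g.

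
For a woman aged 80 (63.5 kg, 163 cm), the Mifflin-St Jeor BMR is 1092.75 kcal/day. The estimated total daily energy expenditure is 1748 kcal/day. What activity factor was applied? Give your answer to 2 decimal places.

1.60

Activity factor = TEE ÷ BMR = 1748 ÷ 1092.75 = 1.6.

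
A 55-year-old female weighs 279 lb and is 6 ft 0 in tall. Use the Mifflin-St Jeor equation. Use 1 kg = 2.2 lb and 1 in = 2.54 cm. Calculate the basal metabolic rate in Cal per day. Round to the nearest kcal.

Convert to metric: weight = 279 ÷ 2.2 = 126.8182 kg; height = (6×12 + 0) × 2.54 = 72 × 2.54 = 182.88 cm.
Mifflin-St Jeor (female): BMR = 10(126.8182) + 6.25(182.88) − 5(55) − 161 = 1268.1818 + 1143 − 275 − 161 = 1975.1818 kcal/day.

1975 Cal per day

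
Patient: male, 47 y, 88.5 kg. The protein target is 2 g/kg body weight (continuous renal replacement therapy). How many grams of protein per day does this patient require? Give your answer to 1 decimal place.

177.0 g/day

Protein = 2 g/kg × 88.5 kg = 177 g/day.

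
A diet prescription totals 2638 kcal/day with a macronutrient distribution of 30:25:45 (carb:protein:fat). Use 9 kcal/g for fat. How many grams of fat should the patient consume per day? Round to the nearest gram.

Fat energy = 45% × 2638 = 1187.1 kcal.
At 9 kcal/g: 1187.1 ÷ 9 = 131.9 g.

132 g/day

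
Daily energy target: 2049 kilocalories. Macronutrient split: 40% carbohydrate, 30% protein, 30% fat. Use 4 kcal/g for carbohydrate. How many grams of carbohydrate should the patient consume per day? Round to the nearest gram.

205 g/day

Carbohydrate energy = 40% × 2049 = 819.6 kcal.
At 4 kcal/g: 819.6 ÷ 4 = 204.9 g.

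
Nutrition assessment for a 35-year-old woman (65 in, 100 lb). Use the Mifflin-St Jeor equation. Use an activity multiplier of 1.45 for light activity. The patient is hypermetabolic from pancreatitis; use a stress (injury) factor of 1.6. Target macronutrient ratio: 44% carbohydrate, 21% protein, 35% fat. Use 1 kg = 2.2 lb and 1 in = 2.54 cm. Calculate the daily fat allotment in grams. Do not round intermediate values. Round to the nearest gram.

Convert to metric: weight = 100 ÷ 2.2 = 45.4545 kg; height = 65 × 2.54 = 165.1 cm.
Mifflin-St Jeor (female): BMR = 10(45.4545) + 6.25(165.1) − 5(35) − 161 = 454.5455 + 1031.875 − 175 − 161 = 1150.4205 kcal/day.
TEE = 1150.4205 × 1.45 = 1668.1097 kcal/day.
With stress factor 1.6: 1668.1097 × 1.6 = 2668.9755 kcal/day.
Fat energy = 35% × 2668.9755 = 934.1414 kcal.
Fat = 934.1414 ÷ 9 kcal/g = 103.7935 g.

104 g/day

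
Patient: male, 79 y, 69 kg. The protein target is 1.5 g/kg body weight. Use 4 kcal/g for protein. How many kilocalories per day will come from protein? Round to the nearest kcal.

Protein = 1.5 g/kg × 69 kg = 103.5 g/day.
Protein energy = 103.5 g × 4 kcal/g = 414 kcal/day.

414 kcal/day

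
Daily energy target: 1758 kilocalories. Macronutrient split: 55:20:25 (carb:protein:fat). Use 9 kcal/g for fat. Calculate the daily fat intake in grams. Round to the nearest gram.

49 g/day

Fat energy = 25% × 1758 = 439.5 kcal.
At 9 kcal/g: 439.5 ÷ 9 = 48.8333 g.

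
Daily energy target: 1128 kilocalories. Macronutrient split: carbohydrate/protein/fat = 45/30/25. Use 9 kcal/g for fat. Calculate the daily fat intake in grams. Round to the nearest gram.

31 g/day

Fat energy = 25% × 1128 = 282 kcal.
At 9 kcal/g: 282 ÷ 9 = 31.3333 g.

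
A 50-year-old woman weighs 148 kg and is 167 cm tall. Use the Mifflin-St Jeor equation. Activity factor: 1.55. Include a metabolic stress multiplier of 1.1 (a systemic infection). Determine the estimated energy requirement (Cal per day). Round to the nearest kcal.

Mifflin-St Jeor (female): BMR = 10(148) + 6.25(167) − 5(50) − 161 = 1480 + 1043.75 − 250 − 161 = 2112.75 kcal/day.
TEE = BMR × activity factor = 2112.75 × 1.55 = 3274.7625 kcal/day.
Apply stress factor: 3274.7625 × 1.1 = 3602.2388 kcal/day.

3602 Cal per day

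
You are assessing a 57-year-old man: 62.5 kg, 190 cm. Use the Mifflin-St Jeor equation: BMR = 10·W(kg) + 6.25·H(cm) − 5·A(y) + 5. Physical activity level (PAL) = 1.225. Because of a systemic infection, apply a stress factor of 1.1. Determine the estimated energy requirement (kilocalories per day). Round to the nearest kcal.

Mifflin-St Jeor (male): BMR = 10(62.5) + 6.25(190) − 5(57) + 5 = 625 + 1187.5 − 285 + 5 = 1532.5 kcal/day.
TEE = BMR × activity factor = 1532.5 × 1.225 = 1877.3125 kcal/day.
Apply stress factor: 1877.3125 × 1.1 = 2065.0438 kcal/day.

2065 kilocalories per day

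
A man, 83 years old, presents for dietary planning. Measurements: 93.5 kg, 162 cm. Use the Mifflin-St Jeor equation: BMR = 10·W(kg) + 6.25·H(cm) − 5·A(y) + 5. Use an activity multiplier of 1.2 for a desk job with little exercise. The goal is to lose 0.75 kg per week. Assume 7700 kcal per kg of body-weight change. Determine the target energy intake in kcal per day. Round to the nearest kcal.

1020 kcal per day

Mifflin-St Jeor (male): BMR = 10(93.5) + 6.25(162) − 5(83) + 5 = 935 + 1012.5 − 415 + 5 = 1537.5 kcal/day.
TEE = 1537.5 × 1.2 = 1845 kcal/day.
Required daily deficit = 0.75 × 7700 ÷ 7 = 825 kcal/day.
Target intake = 1845 − 825 = 1020 kcal/day.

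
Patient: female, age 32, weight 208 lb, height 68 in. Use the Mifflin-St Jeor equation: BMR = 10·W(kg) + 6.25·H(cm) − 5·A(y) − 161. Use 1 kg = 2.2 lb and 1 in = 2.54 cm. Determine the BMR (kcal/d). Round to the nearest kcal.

1704 kcal/d

Convert to metric: weight = 208 ÷ 2.2 = 94.5455 kg; height = 68 × 2.54 = 172.72 cm.
Mifflin-St Jeor (female): BMR = 10(94.5455) + 6.25(172.72) − 5(32) − 161 = 945.4545 + 1079.5 − 160 − 161 = 1703.9545 kcal/day.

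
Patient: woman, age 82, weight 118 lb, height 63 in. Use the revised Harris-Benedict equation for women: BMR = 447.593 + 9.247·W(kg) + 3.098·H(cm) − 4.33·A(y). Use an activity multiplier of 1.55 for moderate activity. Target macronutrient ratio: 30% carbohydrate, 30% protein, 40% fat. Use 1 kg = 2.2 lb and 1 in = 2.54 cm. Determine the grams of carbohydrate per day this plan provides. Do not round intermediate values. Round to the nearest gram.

Convert to metric: weight = 118 ÷ 2.2 = 53.6364 kg; height = 63 × 2.54 = 160.02 cm.
Harris-Benedict: BMR = 447.593 + 9.247(53.6364) + 3.098(160.02) − 4.33(82) = 1084.2504 kcal/day.
TEE = 1084.2504 × 1.55 = 1680.5881 kcal/day.
Carbohydrate energy = 30% × 1680.5881 = 504.1764 kcal.
Carbohydrate = 504.1764 ÷ 4 kcal/g = 126.0441 g.

126 g/day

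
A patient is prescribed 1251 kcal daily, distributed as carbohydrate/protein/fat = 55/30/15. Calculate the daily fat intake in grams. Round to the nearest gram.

21 g/day

Fat energy = 15% × 1251 = 187.65 kcal.
At 9 kcal/g: 187.65 ÷ 9 = 20.85 g.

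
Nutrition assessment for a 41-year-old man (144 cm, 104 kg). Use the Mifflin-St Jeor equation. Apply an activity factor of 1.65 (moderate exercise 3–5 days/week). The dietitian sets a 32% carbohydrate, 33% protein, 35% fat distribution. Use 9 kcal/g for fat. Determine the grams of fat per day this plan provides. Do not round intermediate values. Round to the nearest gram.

112 g/day

Mifflin-St Jeor (male): BMR = 10(104) + 6.25(144) − 5(41) + 5 = 1040 + 900 − 205 + 5 = 1740 kcal/day.
TEE = 1740 × 1.65 = 2871 kcal/day.
Fat energy = 35% × 2871 = 1004.85 kcal.
Fat = 1004.85 ÷ 9 kcal/g = 111.65 g.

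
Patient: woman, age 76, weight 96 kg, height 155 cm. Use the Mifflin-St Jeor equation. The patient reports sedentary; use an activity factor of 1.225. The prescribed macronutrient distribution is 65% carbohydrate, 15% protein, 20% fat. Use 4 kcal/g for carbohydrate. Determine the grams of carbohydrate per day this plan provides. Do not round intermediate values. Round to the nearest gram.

276 g/day

Mifflin-St Jeor (female): BMR = 10(96) + 6.25(155) − 5(76) − 161 = 960 + 968.75 − 380 − 161 = 1387.75 kcal/day.
TEE = 1387.75 × 1.225 = 1699.9938 kcal/day.
Carbohydrate energy = 65% × 1699.9938 = 1104.9959 kcal.
Carbohydrate = 1104.9959 ÷ 4 kcal/g = 276.249 g.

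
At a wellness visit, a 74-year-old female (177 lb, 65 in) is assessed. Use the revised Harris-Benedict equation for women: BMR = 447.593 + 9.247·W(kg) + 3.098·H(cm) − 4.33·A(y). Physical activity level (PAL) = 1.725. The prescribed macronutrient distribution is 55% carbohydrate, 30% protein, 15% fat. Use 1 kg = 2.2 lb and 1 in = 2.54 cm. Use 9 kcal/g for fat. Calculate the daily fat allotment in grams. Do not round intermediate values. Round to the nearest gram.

Convert to metric: weight = 177 ÷ 2.2 = 80.4545 kg; height = 65 × 2.54 = 165.1 cm.
Harris-Benedict: BMR = 447.593 + 9.247(80.4545) + 3.098(165.1) − 4.33(74) = 1382.616 kcal/day.
TEE = 1382.616 × 1.725 = 2385.0126 kcal/day.
Fat energy = 15% × 2385.0126 = 357.7519 kcal.
Fat = 357.7519 ÷ 9 kcal/g = 39.7502 g.

40 g/day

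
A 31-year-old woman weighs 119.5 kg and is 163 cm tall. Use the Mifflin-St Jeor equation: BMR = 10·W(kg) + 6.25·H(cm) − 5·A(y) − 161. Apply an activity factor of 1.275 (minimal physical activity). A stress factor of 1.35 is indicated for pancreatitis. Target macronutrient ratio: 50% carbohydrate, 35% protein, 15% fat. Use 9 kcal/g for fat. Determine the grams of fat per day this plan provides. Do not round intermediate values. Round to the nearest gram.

Mifflin-St Jeor (female): BMR = 10(119.5) + 6.25(163) − 5(31) − 161 = 1195 + 1018.75 − 155 − 161 = 1897.75 kcal/day.
TEE = 1897.75 × 1.275 = 2419.6313 kcal/day.
With stress factor 1.35: 2419.6313 × 1.35 = 3266.5022 kcal/day.
Fat energy = 15% × 3266.5022 = 489.9753 kcal.
Fat = 489.9753 ÷ 9 kcal/g = 54.4417 g.

54 g/day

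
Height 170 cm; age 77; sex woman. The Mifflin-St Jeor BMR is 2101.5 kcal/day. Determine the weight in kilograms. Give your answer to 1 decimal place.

158.5 kg

2101.5 = 10·W + 6.25(170) − 5(77) − 161
10·W = 2101.5 − 516.5 = 1585, so W = 158.5 kg.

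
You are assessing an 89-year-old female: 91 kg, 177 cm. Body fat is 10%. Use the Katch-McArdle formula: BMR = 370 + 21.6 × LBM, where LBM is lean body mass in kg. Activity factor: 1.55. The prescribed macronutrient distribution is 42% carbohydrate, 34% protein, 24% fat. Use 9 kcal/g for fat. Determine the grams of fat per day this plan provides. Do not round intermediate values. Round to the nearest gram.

LBM = 91 × (1 − 0.1) = 81.9 kg. Katch-McArdle: BMR = 370 + 21.6 × 81.9 = 2139.04 kcal/day.
TEE = 2139.04 × 1.55 = 3315.512 kcal/day.
Fat energy = 24% × 3315.512 = 795.7229 kcal.
Fat = 795.7229 ÷ 9 kcal/g = 88.4137 g.

88 g/day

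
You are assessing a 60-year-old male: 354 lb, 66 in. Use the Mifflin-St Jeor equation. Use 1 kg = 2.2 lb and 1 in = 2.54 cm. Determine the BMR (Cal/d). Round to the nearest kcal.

2362 Cal/d

Convert to metric: weight = 354 ÷ 2.2 = 160.9091 kg; height = 66 × 2.54 = 167.64 cm.
Mifflin-St Jeor (male): BMR = 10(160.9091) + 6.25(167.64) − 5(60) + 5 = 1609.0909 + 1047.75 − 300 + 5 = 2361.8409 kcal/day.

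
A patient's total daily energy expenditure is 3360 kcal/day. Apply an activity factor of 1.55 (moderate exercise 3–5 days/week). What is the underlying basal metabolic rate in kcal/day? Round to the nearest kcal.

BMR = TEE ÷ activity factor = 3360 ÷ 1.55 = 2167.7419 kcal/day.

2168 kcal/day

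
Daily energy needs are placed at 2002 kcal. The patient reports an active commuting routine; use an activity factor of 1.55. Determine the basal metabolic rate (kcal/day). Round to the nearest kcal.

1292 kcal/day

BMR = TEE ÷ activity factor = 2002 ÷ 1.55 = 1291.6129 kcal/day.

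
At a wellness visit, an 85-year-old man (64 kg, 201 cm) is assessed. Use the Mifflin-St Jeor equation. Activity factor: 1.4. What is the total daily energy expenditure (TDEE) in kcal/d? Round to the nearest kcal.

2067 kcal/d

Mifflin-St Jeor (male): BMR = 10(64) + 6.25(201) − 5(85) + 5 = 640 + 1256.25 − 425 + 5 = 1476.25 kcal/day.
TEE = BMR × activity factor = 1476.25 × 1.4 = 2066.75 kcal/day.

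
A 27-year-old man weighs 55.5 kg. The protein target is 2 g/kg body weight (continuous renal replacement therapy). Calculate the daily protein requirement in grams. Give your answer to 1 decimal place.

111.0 g/day

Protein = 2 g/kg × 55.5 kg = 111 g/day.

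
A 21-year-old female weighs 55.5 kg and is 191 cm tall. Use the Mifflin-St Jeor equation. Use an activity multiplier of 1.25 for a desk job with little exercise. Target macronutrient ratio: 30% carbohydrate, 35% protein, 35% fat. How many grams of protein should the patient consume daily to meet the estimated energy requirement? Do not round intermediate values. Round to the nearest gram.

162 g/day

Mifflin-St Jeor (female): BMR = 10(55.5) + 6.25(191) − 5(21) − 161 = 555 + 1193.75 − 105 − 161 = 1482.75 kcal/day.
TEE = 1482.75 × 1.25 = 1853.4375 kcal/day.
Protein energy = 35% × 1853.4375 = 648.7031 kcal.
Protein = 648.7031 ÷ 4 kcal/g = 162.1758 g.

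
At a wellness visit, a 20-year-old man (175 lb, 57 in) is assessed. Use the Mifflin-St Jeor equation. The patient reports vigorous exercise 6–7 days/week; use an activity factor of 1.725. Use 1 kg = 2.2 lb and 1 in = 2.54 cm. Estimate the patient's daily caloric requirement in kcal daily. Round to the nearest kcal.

Convert to metric: weight = 175 ÷ 2.2 = 79.5455 kg; height = 57 × 2.54 = 144.78 cm.
Mifflin-St Jeor (male): BMR = 10(79.5455) + 6.25(144.78) − 5(20) + 5 = 795.4545 + 904.875 − 100 + 5 = 1605.3295 kcal/day.
TEE = BMR × activity factor = 1605.3295 × 1.725 = 2769.1935 kcal/day.

2769 kcal daily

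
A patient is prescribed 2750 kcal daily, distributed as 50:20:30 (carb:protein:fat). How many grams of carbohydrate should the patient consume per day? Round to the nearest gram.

344 g/day

Carbohydrate energy = 50% × 2750 = 1375 kcal.
At 4 kcal/g: 1375 ÷ 4 = 343.75 g.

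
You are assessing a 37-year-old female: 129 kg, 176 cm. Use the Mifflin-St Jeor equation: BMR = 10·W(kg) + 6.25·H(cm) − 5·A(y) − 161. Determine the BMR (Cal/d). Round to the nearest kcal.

Mifflin-St Jeor (female): BMR = 10(129) + 6.25(176) − 5(37) − 161 = 1290 + 1100 − 185 − 161 = 2044 kcal/day.

2044 Cal/d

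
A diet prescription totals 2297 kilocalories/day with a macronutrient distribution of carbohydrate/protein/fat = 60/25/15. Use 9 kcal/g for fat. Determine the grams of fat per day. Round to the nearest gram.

38 g/day

Fat energy = 15% × 2297 = 344.55 kcal.
At 9 kcal/g: 344.55 ÷ 9 = 38.2833 g.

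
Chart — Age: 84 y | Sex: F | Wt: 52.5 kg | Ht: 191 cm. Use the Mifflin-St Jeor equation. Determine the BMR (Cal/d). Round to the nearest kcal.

Mifflin-St Jeor (female): BMR = 10(52.5) + 6.25(191) − 5(84) − 161 = 525 + 1193.75 − 420 − 161 = 1137.75 kcal/day.

1138 Cal/d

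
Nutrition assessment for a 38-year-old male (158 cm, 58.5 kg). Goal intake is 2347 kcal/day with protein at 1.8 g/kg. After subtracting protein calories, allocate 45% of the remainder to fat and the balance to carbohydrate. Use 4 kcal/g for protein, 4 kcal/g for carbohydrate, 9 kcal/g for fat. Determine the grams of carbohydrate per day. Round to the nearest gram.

265 g/day

Protein = 1.8 × 58.5 = 105.3 g → 105.3 × 4 = 421.2 kcal.
Non-protein calories = 2347 − 421.2 = 1925.8 kcal.
Fat: 45% × 1925.8 = 866.61 kcal; carbohydrate: 1059.19 kcal.
Carbohydrate: 1059.19 kcal ÷ 4 kcal/g = 264.7975 g.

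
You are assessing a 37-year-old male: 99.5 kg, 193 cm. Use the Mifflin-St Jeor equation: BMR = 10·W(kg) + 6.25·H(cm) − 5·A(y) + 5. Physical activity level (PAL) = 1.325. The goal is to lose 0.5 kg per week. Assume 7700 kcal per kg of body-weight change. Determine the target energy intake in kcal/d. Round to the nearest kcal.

Mifflin-St Jeor (male): BMR = 10(99.5) + 6.25(193) − 5(37) + 5 = 995 + 1206.25 − 185 + 5 = 2021.25 kcal/day.
TEE = 2021.25 × 1.325 = 2678.1563 kcal/day.
Required daily deficit = 0.5 × 7700 ÷ 7 = 550 kcal/day.
Target intake = 2678.1563 − 550 = 2128.1563 kcal/day.

2128 kcal/d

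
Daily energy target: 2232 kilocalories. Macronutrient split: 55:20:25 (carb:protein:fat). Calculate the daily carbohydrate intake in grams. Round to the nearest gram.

307 g/day

Carbohydrate energy = 55% × 2232 = 1227.6 kcal.
At 4 kcal/g: 1227.6 ÷ 4 = 306.9 g.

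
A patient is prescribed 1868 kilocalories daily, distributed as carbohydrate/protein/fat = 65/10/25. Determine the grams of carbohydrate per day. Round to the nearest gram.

Carbohydrate energy = 65% × 1868 = 1214.2 kcal.
At 4 kcal/g: 1214.2 ÷ 4 = 303.55 g.

304 g/day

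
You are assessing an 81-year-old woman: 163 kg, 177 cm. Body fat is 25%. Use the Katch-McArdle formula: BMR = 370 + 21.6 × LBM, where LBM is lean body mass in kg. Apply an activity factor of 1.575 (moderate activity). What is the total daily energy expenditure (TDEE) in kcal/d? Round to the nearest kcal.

4742 kcal/d

LBM = 163 × (1 − 0.25) = 122.25 kg. Katch-McArdle: BMR = 370 + 21.6 × 122.25 = 3010.6 kcal/day.
TEE = BMR × activity factor = 3010.6 × 1.575 = 4741.695 kcal/day.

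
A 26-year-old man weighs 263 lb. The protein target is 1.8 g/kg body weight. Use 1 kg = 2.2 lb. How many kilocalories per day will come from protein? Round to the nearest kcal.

Weight in kg = 263 ÷ 2.2 = 119.5455 kg.
Protein = 1.8 g/kg × 119.5455 kg = 215.1818 g/day.
Protein energy = 215.1818 g × 4 kcal/g = 860.7273 kcal/day.

861 kcal/day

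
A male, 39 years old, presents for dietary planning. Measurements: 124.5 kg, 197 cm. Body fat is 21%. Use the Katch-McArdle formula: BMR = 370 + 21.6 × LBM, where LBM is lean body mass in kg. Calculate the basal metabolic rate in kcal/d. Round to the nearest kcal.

2494 kcal/d

LBM = 124.5 × (1 − 0.21) = 98.355 kg. Katch-McArdle: BMR = 370 + 21.6 × 98.355 = 2494.468 kcal/day.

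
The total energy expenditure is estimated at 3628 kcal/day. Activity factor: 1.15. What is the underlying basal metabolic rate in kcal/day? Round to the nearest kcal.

BMR = TEE ÷ activity factor = 3628 ÷ 1.15 = 3154.7826 kcal/day.

3155 kcal/day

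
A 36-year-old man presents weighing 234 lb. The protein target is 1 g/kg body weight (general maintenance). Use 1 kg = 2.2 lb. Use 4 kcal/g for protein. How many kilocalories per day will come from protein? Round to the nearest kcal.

425 kcal/day

Weight in kg = 234 ÷ 2.2 = 106.3636 kg.
Protein = 1 g/kg × 106.3636 kg = 106.3636 g/day.
Protein energy = 106.3636 g × 4 kcal/g = 425.4545 kcal/day.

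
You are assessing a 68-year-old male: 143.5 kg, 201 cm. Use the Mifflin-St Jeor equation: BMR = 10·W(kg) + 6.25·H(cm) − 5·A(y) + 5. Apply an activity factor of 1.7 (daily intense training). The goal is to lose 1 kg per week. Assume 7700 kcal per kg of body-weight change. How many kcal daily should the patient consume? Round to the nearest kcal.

2906 kcal daily

Mifflin-St Jeor (male): BMR = 10(143.5) + 6.25(201) − 5(68) + 5 = 1435 + 1256.25 − 340 + 5 = 2356.25 kcal/day.
TEE = 2356.25 × 1.7 = 4005.625 kcal/day.
Required daily deficit = 1 × 7700 ÷ 7 = 1100 kcal/day.
Target intake = 4005.625 − 1100 = 2905.625 kcal/day.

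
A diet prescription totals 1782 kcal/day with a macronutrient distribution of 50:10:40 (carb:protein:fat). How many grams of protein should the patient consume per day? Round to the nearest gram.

Protein energy = 10% × 1782 = 178.2 kcal.
At 4 kcal/g: 178.2 ÷ 4 = 44.55 g.

45 g/day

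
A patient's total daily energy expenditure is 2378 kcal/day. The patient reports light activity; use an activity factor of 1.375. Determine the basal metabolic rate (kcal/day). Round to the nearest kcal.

1729 kcal/day

BMR = TEE ÷ activity factor = 2378 ÷ 1.375 = 1729.4545 kcal/day.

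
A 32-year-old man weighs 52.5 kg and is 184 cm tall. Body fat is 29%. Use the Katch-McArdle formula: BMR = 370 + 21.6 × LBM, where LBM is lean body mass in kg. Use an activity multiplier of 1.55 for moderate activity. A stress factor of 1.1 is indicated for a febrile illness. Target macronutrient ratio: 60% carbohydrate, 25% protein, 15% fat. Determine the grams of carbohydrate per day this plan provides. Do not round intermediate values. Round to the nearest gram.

301 g/day

LBM = 52.5 × (1 − 0.29) = 37.275 kg. Katch-McArdle: BMR = 370 + 21.6 × 37.275 = 1175.14 kcal/day.
TEE = 1175.14 × 1.55 = 1821.467 kcal/day.
With stress factor 1.1: 1821.467 × 1.1 = 2003.6137 kcal/day.
Carbohydrate energy = 60% × 2003.6137 = 1202.1682 kcal.
Carbohydrate = 1202.1682 ÷ 4 kcal/g = 300.5421 g.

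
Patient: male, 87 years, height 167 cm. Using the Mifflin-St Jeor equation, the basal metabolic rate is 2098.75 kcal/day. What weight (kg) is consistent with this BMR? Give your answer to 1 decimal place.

2098.75 = 10·W + 6.25(167) − 5(87) + 5
10·W = 2098.75 − 613.75 = 1485, so W = 148.5 kg.

148.5 kg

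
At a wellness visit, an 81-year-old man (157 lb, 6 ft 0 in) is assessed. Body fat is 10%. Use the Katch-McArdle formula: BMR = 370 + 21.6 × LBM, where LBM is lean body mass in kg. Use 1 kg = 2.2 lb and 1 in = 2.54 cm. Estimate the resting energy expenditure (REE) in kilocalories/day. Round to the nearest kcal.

1757 kilocalories/day

Convert to metric: weight = 157 ÷ 2.2 = 71.3636 kg; height = (6×12 + 0) × 2.54 = 72 × 2.54 = 182.88 cm.
LBM = 71.3636 × (1 − 0.1) = 64.2273 kg. Katch-McArdle: BMR = 370 + 21.6 × 64.2273 = 1757.3091 kcal/day.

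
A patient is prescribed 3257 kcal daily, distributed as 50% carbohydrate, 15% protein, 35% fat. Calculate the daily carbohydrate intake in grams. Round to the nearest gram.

407 g/day

Carbohydrate energy = 50% × 3257 = 1628.5 kcal.
At 4 kcal/g: 1628.5 ÷ 4 = 407.125 g.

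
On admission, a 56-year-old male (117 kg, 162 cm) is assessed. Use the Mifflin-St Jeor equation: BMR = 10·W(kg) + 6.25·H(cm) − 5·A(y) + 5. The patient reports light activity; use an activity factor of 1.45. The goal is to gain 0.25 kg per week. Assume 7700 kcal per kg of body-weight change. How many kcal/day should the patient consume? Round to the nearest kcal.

Mifflin-St Jeor (male): BMR = 10(117) + 6.25(162) − 5(56) + 5 = 1170 + 1012.5 − 280 + 5 = 1907.5 kcal/day.
TEE = 1907.5 × 1.45 = 2765.875 kcal/day.
Required daily surplus = 0.25 × 7700 ÷ 7 = 275 kcal/day.
Target intake = 2765.875 + 275 = 3040.875 kcal/day.

3041 kcal/day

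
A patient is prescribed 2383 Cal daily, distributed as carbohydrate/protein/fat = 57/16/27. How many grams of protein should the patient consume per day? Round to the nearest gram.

95 g/day

Protein energy = 16% × 2383 = 381.28 kcal.
At 4 kcal/g: 381.28 ÷ 4 = 95.32 g.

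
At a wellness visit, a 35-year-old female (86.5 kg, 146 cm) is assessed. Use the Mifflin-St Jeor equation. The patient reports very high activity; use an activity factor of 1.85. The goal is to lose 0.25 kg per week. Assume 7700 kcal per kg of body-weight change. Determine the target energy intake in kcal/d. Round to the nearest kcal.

2392 kcal/d

Mifflin-St Jeor (female): BMR = 10(86.5) + 6.25(146) − 5(35) − 161 = 865 + 912.5 − 175 − 161 = 1441.5 kcal/day.
TEE = 1441.5 × 1.85 = 2666.775 kcal/day.
Required daily deficit = 0.25 × 7700 ÷ 7 = 275 kcal/day.
Target intake = 2666.775 − 275 = 2391.775 kcal/day.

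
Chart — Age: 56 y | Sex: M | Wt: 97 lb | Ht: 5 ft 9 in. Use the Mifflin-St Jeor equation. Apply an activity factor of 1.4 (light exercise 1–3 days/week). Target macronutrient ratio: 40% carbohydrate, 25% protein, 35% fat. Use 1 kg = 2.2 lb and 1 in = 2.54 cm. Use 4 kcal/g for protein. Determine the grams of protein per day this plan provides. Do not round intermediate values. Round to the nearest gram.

110 g/day

Convert to metric: weight = 97 ÷ 2.2 = 44.0909 kg; height = (5×12 + 9) × 2.54 = 69 × 2.54 = 175.26 cm.
Mifflin-St Jeor (male): BMR = 10(44.0909) + 6.25(175.26) − 5(56) + 5 = 440.9091 + 1095.375 − 280 + 5 = 1261.2841 kcal/day.
TEE = 1261.2841 × 1.4 = 1765.7977 kcal/day.
Protein energy = 25% × 1765.7977 = 441.4494 kcal.
Protein = 441.4494 ÷ 4 kcal/g = 110.3624 g.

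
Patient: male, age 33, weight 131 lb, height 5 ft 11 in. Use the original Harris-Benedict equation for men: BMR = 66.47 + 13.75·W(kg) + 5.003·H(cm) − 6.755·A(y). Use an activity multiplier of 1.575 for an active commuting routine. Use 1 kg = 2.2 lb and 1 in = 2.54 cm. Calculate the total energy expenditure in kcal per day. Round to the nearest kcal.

2464 kcal per day

Convert to metric: weight = 131 ÷ 2.2 = 59.5455 kg; height = (5×12 + 11) × 2.54 = 71 × 2.54 = 180.34 cm.
Harris-Benedict: BMR = 66.47 + 13.75(59.5455) + 5.003(180.34) − 6.755(33) = 1564.546 kcal/day.
TEE = BMR × activity factor = 1564.546 × 1.575 = 2464.16 kcal/day.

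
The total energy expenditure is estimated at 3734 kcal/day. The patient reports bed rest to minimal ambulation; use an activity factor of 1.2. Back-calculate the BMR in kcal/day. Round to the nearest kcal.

BMR = TEE ÷ activity factor = 3734 ÷ 1.2 = 3111.6667 kcal/day.

3112 kcal/day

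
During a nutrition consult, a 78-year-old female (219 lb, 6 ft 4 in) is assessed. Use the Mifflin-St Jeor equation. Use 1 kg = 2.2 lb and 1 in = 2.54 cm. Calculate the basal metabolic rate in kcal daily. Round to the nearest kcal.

1651 kcal daily

Convert to metric: weight = 219 ÷ 2.2 = 99.5455 kg; height = (6×12 + 4) × 2.54 = 76 × 2.54 = 193.04 cm.
Mifflin-St Jeor (female): BMR = 10(99.5455) + 6.25(193.04) − 5(78) − 161 = 995.4545 + 1206.5 − 390 − 161 = 1650.9545 kcal/day.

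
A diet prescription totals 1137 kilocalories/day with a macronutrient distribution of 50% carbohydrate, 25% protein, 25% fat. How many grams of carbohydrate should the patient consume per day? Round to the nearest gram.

142 g/day

Carbohydrate energy = 50% × 1137 = 568.5 kcal.
At 4 kcal/g: 568.5 ÷ 4 = 142.125 g.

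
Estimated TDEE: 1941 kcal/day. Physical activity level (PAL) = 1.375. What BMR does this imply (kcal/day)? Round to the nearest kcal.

BMR = TEE ÷ activity factor = 1941 ÷ 1.375 = 1411.6364 kcal/day.

1412 kcal/day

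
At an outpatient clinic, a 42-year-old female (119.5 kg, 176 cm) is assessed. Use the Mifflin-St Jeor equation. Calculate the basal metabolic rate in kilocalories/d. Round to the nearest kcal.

1924 kilocalories/d

Mifflin-St Jeor (female): BMR = 10(119.5) + 6.25(176) − 5(42) − 161 = 1195 + 1100 − 210 − 161 = 1924 kcal/day.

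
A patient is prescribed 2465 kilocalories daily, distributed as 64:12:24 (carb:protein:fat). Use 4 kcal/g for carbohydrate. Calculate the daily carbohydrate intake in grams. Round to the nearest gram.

Carbohydrate energy = 64% × 2465 = 1577.6 kcal.
At 4 kcal/g: 1577.6 ÷ 4 = 394.4 g.

394 g/day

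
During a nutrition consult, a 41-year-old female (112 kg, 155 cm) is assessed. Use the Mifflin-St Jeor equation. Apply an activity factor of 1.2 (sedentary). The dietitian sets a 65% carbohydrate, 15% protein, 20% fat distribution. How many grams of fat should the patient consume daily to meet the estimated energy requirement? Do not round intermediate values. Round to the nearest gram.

Mifflin-St Jeor (female): BMR = 10(112) + 6.25(155) − 5(41) − 161 = 1120 + 968.75 − 205 − 161 = 1722.75 kcal/day.
TEE = 1722.75 × 1.2 = 2067.3 kcal/day.
Fat energy = 20% × 2067.3 = 413.46 kcal.
Fat = 413.46 ÷ 9 kcal/g = 45.94 g.

46 g/day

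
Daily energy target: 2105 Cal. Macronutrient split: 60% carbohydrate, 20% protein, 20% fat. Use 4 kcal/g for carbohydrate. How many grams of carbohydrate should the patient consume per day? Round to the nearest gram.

316 g/day

Carbohydrate energy = 60% × 2105 = 1263 kcal.
At 4 kcal/g: 1263 ÷ 4 = 315.75 g.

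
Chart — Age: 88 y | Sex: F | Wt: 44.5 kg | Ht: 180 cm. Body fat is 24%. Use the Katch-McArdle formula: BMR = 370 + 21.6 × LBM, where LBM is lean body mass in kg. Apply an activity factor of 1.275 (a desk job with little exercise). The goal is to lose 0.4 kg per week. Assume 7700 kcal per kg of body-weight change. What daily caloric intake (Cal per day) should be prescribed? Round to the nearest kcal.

963 Cal per day

LBM = 44.5 × (1 − 0.24) = 33.82 kg. Katch-McArdle: BMR = 370 + 21.6 × 33.82 = 1100.512 kcal/day.
TEE = 1100.512 × 1.275 = 1403.1528 kcal/day.
Required daily deficit = 0.4 × 7700 ÷ 7 = 440 kcal/day.
Target intake = 1403.1528 − 440 = 963.1528 kcal/day.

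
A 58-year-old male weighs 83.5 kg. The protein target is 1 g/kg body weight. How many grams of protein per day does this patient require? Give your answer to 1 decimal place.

Protein = 1 g/kg × 83.5 kg = 83.5 g/day.

83.5 g/day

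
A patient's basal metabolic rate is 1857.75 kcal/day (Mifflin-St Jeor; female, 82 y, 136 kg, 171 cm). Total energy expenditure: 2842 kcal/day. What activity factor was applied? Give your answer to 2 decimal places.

Activity factor = TEE ÷ BMR = 2842 ÷ 1857.75 = 1.53.

1.53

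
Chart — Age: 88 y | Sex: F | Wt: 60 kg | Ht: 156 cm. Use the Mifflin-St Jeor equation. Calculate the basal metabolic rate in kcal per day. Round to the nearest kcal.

974 kcal per day

Mifflin-St Jeor (female): BMR = 10(60) + 6.25(156) − 5(88) − 161 = 600 + 975 − 440 − 161 = 974 kcal/day.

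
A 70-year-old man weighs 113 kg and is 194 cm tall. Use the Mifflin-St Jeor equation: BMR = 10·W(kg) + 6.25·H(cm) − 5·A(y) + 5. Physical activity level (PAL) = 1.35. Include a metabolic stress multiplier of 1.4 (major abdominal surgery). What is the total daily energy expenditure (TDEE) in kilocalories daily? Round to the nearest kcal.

Mifflin-St Jeor (male): BMR = 10(113) + 6.25(194) − 5(70) + 5 = 1130 + 1212.5 − 350 + 5 = 1997.5 kcal/day.
TEE = BMR × activity factor = 1997.5 × 1.35 = 2696.625 kcal/day.
Apply stress factor: 2696.625 × 1.4 = 3775.275 kcal/day.

3775 kilocalories daily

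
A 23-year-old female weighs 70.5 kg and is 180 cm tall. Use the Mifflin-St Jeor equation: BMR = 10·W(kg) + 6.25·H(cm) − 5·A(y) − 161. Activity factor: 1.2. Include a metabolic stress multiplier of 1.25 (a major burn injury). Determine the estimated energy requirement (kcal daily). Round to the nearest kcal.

Mifflin-St Jeor (female): BMR = 10(70.5) + 6.25(180) − 5(23) − 161 = 705 + 1125 − 115 − 161 = 1554 kcal/day.
TEE = BMR × activity factor = 1554 × 1.2 = 1864.8 kcal/day.
Apply stress factor: 1864.8 × 1.25 = 2331 kcal/day.

2331 kcal daily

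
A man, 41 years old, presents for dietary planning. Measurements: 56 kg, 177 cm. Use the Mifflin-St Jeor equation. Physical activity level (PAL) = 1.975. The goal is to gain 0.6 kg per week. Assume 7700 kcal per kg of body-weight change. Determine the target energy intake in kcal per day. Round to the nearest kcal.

Mifflin-St Jeor (male): BMR = 10(56) + 6.25(177) − 5(41) + 5 = 560 + 1106.25 − 205 + 5 = 1466.25 kcal/day.
TEE = 1466.25 × 1.975 = 2895.8438 kcal/day.
Required daily surplus = 0.6 × 7700 ÷ 7 = 660 kcal/day.
Target intake = 2895.8438 + 660 = 3555.8438 kcal/day.

3556 kcal per day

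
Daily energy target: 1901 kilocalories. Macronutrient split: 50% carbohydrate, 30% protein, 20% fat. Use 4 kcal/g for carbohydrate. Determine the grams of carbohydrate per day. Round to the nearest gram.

238 g/day

Carbohydrate energy = 50% × 1901 = 950.5 kcal.
At 4 kcal/g: 950.5 ÷ 4 = 237.625 g.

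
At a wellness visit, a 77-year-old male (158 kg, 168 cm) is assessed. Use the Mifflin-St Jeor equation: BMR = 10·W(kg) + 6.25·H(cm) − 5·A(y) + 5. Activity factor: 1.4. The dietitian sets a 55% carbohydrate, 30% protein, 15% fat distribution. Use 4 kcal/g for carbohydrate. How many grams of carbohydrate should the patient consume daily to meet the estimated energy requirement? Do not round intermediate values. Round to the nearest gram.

Mifflin-St Jeor (male): BMR = 10(158) + 6.25(168) − 5(77) + 5 = 1580 + 1050 − 385 + 5 = 2250 kcal/day.
TEE = 2250 × 1.4 = 3150 kcal/day.
Carbohydrate energy = 55% × 3150 = 1732.5 kcal.
Carbohydrate = 1732.5 ÷ 4 kcal/g = 433.125 g.

433 g/day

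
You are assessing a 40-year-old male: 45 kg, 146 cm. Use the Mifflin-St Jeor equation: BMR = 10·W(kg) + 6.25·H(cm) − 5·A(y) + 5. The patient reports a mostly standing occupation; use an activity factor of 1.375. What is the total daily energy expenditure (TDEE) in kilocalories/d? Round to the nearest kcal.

1605 kilocalories/d

Mifflin-St Jeor (male): BMR = 10(45) + 6.25(146) − 5(40) + 5 = 450 + 912.5 − 200 + 5 = 1167.5 kcal/day.
TEE = BMR × activity factor = 1167.5 × 1.375 = 1605.3125 kcal/day.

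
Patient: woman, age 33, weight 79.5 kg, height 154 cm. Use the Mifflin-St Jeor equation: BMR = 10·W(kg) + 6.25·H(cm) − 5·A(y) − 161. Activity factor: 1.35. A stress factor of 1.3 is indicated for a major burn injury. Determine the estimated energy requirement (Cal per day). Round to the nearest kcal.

2512 Cal per day

Mifflin-St Jeor (female): BMR = 10(79.5) + 6.25(154) − 5(33) − 161 = 795 + 962.5 − 165 − 161 = 1431.5 kcal/day.
TEE = BMR × activity factor = 1431.5 × 1.35 = 1932.525 kcal/day.
Apply stress factor: 1932.525 × 1.3 = 2512.2825 kcal/day.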